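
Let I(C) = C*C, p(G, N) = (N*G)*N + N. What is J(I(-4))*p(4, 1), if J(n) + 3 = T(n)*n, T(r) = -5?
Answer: -415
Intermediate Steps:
p(G, N) = N + G*N² (p(G, N) = (G*N)*N + N = G*N² + N = N + G*N²)
I(C) = C²
J(n) = -3 - 5*n
J(I(-4))*p(4, 1) = (-3 - 5*(-4)²)*(1*(1 + 4*1)) = (-3 - 5*16)*(1*(1 + 4)) = (-3 - 80)*(1*5) = -83*5 = -415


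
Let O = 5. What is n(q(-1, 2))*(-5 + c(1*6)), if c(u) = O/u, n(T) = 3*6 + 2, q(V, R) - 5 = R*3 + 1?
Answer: -250/3 ≈ -83.333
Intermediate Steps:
q(V, R) = 6 + 3*R (q(V, R) = 5 + (R*3 + 1) = 5 + (3*R + 1) = 5 + (1 + 3*R) = 6 + 3*R)
n(T) = 20 (n(T) = 18 + 2 = 20)
c(u) = 5/u
n(q(-1, 2))*(-5 + c(1*6)) = 20*(-5 + 5/((1*6))) = 20*(-5 + 5/6) = 20*(-25/6) = -250/3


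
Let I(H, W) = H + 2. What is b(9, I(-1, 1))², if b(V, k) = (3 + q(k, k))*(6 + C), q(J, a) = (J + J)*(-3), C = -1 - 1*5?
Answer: 0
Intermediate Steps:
I(H, W) = 2 + H
C = -6 (C = -1 - 5 = -6)
q(J, a) = -6*J (q(J, a) = (2*J)*(-3) = -6*J)
b(V, k) = 0 (b(V, k) = (3 - 6*k)*(6 - 6) = (3 - 6*k)*0 = 0)
b(9, I(-1, 1))² = 0² = 0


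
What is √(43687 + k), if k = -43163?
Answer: 2*√131 ≈ 22.891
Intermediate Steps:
√(43687 + k) = √(43687 - 43163) = √524 = 2*√131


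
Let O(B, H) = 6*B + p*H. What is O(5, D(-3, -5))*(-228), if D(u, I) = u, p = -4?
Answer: -9576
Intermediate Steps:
O(B, H) = -4*H + 6*B (O(B, H) = 6*B - 4*H = -4*H + 6*B)
O(5, D(-3, -5))*(-228) = (-4*(-3) + 6*5)*(-228) = (12 + 30)*(-228) = 42*(-228) = -9576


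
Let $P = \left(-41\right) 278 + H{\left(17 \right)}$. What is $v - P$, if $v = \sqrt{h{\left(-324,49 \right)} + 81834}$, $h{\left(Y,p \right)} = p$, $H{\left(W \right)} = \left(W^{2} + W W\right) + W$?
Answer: $10803 + \sqrt{81883} \approx 11089.0$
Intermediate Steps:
$H{\left(W \right)} = W + 2 W^{2}$ ($H{\left(W \right)} = \left(W^{2} + W^{2}\right) + W = 2 W^{2} + W = W + 2 W^{2}$)
$P = -10803$ ($P = \left(-41\right) 278 + 17 \left(1 + 2 \cdot 17\right) = -11398 + 17 \left(1 + 34\right) = -11398 + 17 \cdot 35 = -11398 + 595 = -10803$)
$v = \sqrt{81883}$ ($v = \sqrt{49 + 81834} = \sqrt{81883} \approx 286.15$)
$v - P = \sqrt{81883} - -10803 = \sqrt{81883} + 10803 = 10803 + \sqrt{81883}$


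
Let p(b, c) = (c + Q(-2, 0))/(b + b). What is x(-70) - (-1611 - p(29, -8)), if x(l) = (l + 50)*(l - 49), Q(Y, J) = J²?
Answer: 115735/29 ≈ 3990.9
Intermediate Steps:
p(b, c) = c/(2*b) (p(b, c) = (c + 0²)/(b + b) = (c + 0)/((2*b)) = c*(1/(2*b)) = c/(2*b))
x(l) = (-49 + l)*(50 + l) (x(l) = (50 + l)*(-49 + l) = (-49 + l)*(50 + l))
x(-70) - (-1611 - p(29, -8)) = (-2450 - 70 + (-70)²) - (-1611 - (-8)/(2*29)) = (-2450 - 70 + 4900) - (-1611 - (-8)/(2*29)) = 2380 - (-1611 - 1*(-4/29)) = 2380 - (-1611 + 4/29) = 2380 - 1*(-46715/29) = 2380 + 46715/29 = 115735/29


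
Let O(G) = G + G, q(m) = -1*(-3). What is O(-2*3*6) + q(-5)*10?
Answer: -42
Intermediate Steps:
q(m) = 3
O(G) = 2*G
O(-2*3*6) + q(-5)*10 = 2*(-2*3*6) + 3*10 = 2*(-6*6) + 30 = 2*(-36) + 30 = -72 + 30 = -42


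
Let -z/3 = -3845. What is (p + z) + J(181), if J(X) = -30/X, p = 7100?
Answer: 3372905/181 ≈ 18635.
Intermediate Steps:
z = 11535 (z = -3*(-3845) = 11535)
(p + z) + J(181) = (7100 + 11535) - 30/181 = 18635 - 30*1/181 = 18635 - 30/181 = 3372905/181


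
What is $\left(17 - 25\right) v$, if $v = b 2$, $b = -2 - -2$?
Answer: $0$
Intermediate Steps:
$b = 0$ ($b = -2 + 2 = 0$)
$v = 0$ ($v = 0 \cdot 2 = 0$)
$\left(17 - 25\right) v = \left(17 - 25\right) 0 = \left(-8\right) 0 = 0$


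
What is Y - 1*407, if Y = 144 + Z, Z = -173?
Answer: -436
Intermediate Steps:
Y = -29 (Y = 144 - 173 = -29)
Y - 1*407 = -29 - 1*407 = -29 - 407 = -436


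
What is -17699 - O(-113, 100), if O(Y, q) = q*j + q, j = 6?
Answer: -18399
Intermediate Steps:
O(Y, q) = 7*q (O(Y, q) = q*6 + q = 6*q + q = 7*q)
-17699 - O(-113, 100) = -17699 - 7*100 = -17699 - 1*700 = -17699 - 700 = -18399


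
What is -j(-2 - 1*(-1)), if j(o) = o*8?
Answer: 8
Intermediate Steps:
j(o) = 8*o
-j(-2 - 1*(-1)) = -8*(-2 - 1*(-1)) = -8*(-2 + 1) = -8*(-1) = -1*(-8) = 8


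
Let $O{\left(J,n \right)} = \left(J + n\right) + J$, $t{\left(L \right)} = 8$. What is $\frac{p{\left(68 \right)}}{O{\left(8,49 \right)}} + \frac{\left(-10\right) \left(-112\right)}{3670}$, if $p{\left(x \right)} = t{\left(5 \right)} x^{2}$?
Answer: $\frac{13583344}{23855} \approx 569.41$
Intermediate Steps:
$O{\left(J,n \right)} = n + 2 J$
$p{\left(x \right)} = 8 x^{2}$
$\frac{p{\left(68 \right)}}{O{\left(8,49 \right)}} + \frac{\left(-10\right) \left(-112\right)}{3670} = \frac{8 \cdot 68^{2}}{49 + 2 \cdot 8} + \frac{\left(-10\right) \left(-112\right)}{3670} = \frac{8 \cdot 4624}{49 + 16} + 1120 \cdot \frac{1}{3670} = \frac{36992}{65} + \frac{112}{367} = \frac{13583344}{23855}$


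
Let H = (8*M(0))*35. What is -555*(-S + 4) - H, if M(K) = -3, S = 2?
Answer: -270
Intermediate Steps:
H = -840 (H = (8*(-3))*35 = -24*35 = -840)
-555*(-S + 4) - H = -555*(-1*2 + 4) - 1*(-840) = -555*(-2 + 4) + 840 = -555*2 + 840 = -1110 + 840 = -270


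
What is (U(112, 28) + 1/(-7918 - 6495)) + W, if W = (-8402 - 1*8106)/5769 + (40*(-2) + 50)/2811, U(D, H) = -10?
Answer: -1002879471761/77910235389 ≈ -12.872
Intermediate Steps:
W = -15525686/5405553 (W = (-8402 - 8106)*(1/5769) + (-80 + 50)*(1/2811) = -16508*1/5769 - 30*1/2811 = -16508/5769 - 10/937 = -15525686/5405553 ≈ -2.8722)
(U(112, 28) + 1/(-7918 - 6495)) + W = (-10 + 1/(-7918 - 6495)) - 15525686/5405553 = (-10 + 1/(-14413)) - 15525686/5405553 = (-10 - 1/14413) - 15525686/5405553 = -144131/14413 - 15525686/5405553 = -1002879471761/77910235389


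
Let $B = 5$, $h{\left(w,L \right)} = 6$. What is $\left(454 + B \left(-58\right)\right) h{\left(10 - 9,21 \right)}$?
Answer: $984$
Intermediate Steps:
$\left(454 + B \left(-58\right)\right) h{\left(10 - 9,21 \right)} = \left(454 + 5 \left(-58\right)\right) 6 = \left(454 - 290\right) 6 = 164 \cdot 6 = 984$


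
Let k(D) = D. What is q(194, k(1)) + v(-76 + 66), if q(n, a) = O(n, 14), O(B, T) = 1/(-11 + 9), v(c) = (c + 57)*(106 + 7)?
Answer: 10621/2 ≈ 5310.5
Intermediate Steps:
v(c) = 6441 + 113*c (v(c) = (57 + c)*113 = 6441 + 113*c)
O(B, T) = -1/2 (O(B, T) = 1/(-2) = -1/2)
q(n, a) = -1/2
q(194, k(1)) + v(-76 + 66) = -1/2 + (6441 + 113*(-76 + 66)) = -1/2 + (6441 + 113*(-10)) = -1/2 + (6441 - 1130) = -1/2 + 5311 = 10621/2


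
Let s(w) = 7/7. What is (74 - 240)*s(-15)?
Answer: -166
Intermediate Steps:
s(w) = 1 (s(w) = 7*(⅐) = 1)
(74 - 240)*s(-15) = (74 - 240)*1 = -166*1 = -166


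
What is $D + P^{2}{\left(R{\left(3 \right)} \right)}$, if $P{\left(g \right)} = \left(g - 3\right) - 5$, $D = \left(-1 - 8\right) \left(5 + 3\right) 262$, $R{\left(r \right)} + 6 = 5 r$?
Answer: $-18863$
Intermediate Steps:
$R{\left(r \right)} = -6 + 5 r$
$D = -18864$ ($D = \left(-9\right) 8 \cdot 262 = \left(-72\right) 262 = -18864$)
$P{\left(g \right)} = -8 + g$ ($P{\left(g \right)} = \left(-3 + g\right) - 5 = -8 + g$)
$D + P^{2}{\left(R{\left(3 \right)} \right)} = -18864 + \left(-8 + \left(-6 + 5 \cdot 3\right)\right)^{2} = -18864 + \left(-8 + \left(-6 + 15\right)\right)^{2} = -18864 + \left(-8 + 9\right)^{2} = -18864 + 1^{2} = -18864 + 1 = -18863$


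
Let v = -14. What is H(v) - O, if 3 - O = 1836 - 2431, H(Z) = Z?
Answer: -612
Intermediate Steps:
O = 598 (O = 3 - (1836 - 2431) = 3 - 1*(-595) = 3 + 595 = 598)
H(v) - O = -14 - 1*598 = -14 - 598 = -612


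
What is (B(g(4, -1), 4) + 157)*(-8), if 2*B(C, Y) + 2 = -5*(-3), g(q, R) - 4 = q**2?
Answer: -1308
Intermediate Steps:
g(q, R) = 4 + q**2
B(C, Y) = 13/2 (B(C, Y) = -1 + (-5*(-3))/2 = -1 + (1/2)*15 = -1 + 15/2 = 13/2)
(B(g(4, -1), 4) + 157)*(-8) = (13/2 + 157)*(-8) = (327/2)*(-8) = -1308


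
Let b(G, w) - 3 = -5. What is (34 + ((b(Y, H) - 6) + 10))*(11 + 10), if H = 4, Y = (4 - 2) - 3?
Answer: 756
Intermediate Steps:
Y = -1 (Y = 2 - 3 = -1)
b(G, w) = -2 (b(G, w) = 3 - 5 = -2)
(34 + ((b(Y, H) - 6) + 10))*(11 + 10) = (34 + ((-2 - 6) + 10))*(11 + 10) = (34 + (-8 + 10))*21 = (34 + 2)*21 = 36*21 = 756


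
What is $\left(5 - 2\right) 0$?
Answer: $0$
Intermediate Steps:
$\left(5 - 2\right) 0 = 3 \cdot 0 = 0$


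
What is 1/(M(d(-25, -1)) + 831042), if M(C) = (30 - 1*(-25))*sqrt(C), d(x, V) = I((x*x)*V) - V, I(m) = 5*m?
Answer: 415521/345320127932 - 55*I*sqrt(781)/345320127932 ≈ 1.2033e-6 - 4.4511e-9*I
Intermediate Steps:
d(x, V) = -V + 5*V*x**2 (d(x, V) = 5*((x*x)*V) - V = 5*(x**2*V) - V = 5*(V*x**2) - V = 5*V*x**2 - V = -V + 5*V*x**2)
M(C) = 55*sqrt(C) (M(C) = (30 + 25)*sqrt(C) = 55*sqrt(C))
1/(M(d(-25, -1)) + 831042) = 1/(55*sqrt(-(-1 + 5*(-25)**2)) + 831042) = 1/(55*sqrt(-(-1 + 5*625)) + 831042) = 1/(55*sqrt(-(-1 + 3125)) + 831042) = 1/(55*sqrt(-1*3124) + 831042) = 1/(55*sqrt(-3124) + 831042) = 1/(55*(2*I*sqrt(781)) + 831042) = 1/(110*I*sqrt(781) + 831042) = 1/(831042 + 110*I*sqrt(781))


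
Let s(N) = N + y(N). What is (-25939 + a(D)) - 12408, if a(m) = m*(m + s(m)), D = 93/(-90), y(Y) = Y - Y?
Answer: -17255189/450 ≈ -38345.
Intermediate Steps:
y(Y) = 0
D = -31/30 (D = 93*(-1/90) = -31/30 ≈ -1.0333)
s(N) = N (s(N) = N + 0 = N)
a(m) = 2*m² (a(m) = m*(m + m) = m*(2*m) = 2*m²)
(-25939 + a(D)) - 12408 = (-25939 + 2*(-31/30)²) - 12408 = (-25939 + 2*(961/900)) - 12408 = (-25939 + 961/450) - 12408 = -11671589/450 - 12408 = -17255189/450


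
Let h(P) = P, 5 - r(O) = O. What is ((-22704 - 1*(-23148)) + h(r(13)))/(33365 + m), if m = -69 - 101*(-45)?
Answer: 436/37841 ≈ 0.011522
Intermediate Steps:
r(O) = 5 - O
m = 4476 (m = -69 + 4545 = 4476)
((-22704 - 1*(-23148)) + h(r(13)))/(33365 + m) = ((-22704 - 1*(-23148)) + (5 - 1*13))/(33365 + 4476) = ((-22704 + 23148) + (5 - 13))/37841 = (444 - 8)*(1/37841) = 436*(1/37841) = 436/37841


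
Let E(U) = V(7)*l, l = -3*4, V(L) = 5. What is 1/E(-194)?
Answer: -1/60 ≈ -0.016667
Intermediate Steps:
l = -12
E(U) = -60 (E(U) = 5*(-12) = -60)
1/E(-194) = 1/(-60) = -1/60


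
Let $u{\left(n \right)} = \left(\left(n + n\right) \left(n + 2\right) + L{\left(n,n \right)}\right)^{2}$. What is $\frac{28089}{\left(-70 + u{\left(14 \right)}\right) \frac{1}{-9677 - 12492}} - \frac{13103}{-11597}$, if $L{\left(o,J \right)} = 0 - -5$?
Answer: $- \frac{7218822424160}{2378996983} \approx -3034.4$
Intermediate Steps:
$L{\left(o,J \right)} = 5$ ($L{\left(o,J \right)} = 0 + 5 = 5$)
$u{\left(n \right)} = \left(5 + 2 n \left(2 + n\right)\right)^{2}$ ($u{\left(n \right)} = \left(\left(n + n\right) \left(n + 2\right) + 5\right)^{2} = \left(2 n \left(2 + n\right) + 5\right)^{2} = \left(5 + 2 n \left(2 + n\right)\right)^{2}$)
$\frac{28089}{\left(-70 + u{\left(14 \right)}\right) \frac{1}{-9677 - 12492}} - \frac{13103}{-11597} = \frac{28089}{\left(-70 + \left(5 + 2 \cdot 14^{2} + 4 \cdot 14\right)^{2}\right) \frac{1}{-9677 - 12492}} - \frac{13103}{-11597} = \frac{28089}{\left(-70 + \left(5 + 2 \cdot 196 + 56\right)^{2}\right) \frac{1}{-22169}} - - \frac{13103}{11597} = \frac{28089}{\left(-70 + \left(5 + 392 + 56\right)^{2}\right) \left(- \frac{1}{22169}\right)} + \frac{13103}{11597} = \frac{28089}{\left(-70 + 453^{2}\right) \left(- \frac{1}{22169}\right)} + \frac{13103}{11597} = \frac{28089}{\left(-70 + 205209\right) \left(- \frac{1}{22169}\right)} + \frac{13103}{11597} = \frac{28089}{205139 \left(- \frac{1}{22169}\right)} + \frac{13103}{11597} = \frac{28089}{- \frac{205139}{22169}} + \frac{13103}{11597} = 28089 \left(- \frac{22169}{205139}\right) + \frac{13103}{11597} = - \frac{622705041}{205139} + \frac{13103}{11597} = - \frac{7218822424160}{2378996983}$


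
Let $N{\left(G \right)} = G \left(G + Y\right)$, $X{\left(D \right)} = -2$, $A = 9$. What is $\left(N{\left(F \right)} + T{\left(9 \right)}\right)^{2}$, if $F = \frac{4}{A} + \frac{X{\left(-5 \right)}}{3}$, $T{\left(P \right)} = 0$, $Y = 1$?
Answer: $\frac{196}{6561} \approx 0.029873$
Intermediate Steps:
$F = - \frac{2}{9}$ ($F = \frac{4}{9} - \frac{2}{3} = - \frac{2}{9} \approx -0.22222$)
$N{\left(G \right)} = G \left(1 + G\right)$ ($N{\left(G \right)} = G \left(G + 1\right) = G \left(1 + G\right)$)
$\left(N{\left(F \right)} + T{\left(9 \right)}\right)^{2} = \left(- \frac{2 \left(1 - \frac{2}{9}\right)}{9} + 0\right)^{2} = \left(\left(- \frac{2}{9}\right) \frac{7}{9} + 0\right)^{2} = \left(- \frac{14}{81} + 0\right)^{2} = \left(- \frac{14}{81}\right)^{2} = \frac{196}{6561}$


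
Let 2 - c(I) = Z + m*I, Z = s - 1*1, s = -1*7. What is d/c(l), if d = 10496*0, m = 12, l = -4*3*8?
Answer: 0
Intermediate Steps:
s = -7
l = -96 (l = -12*8 = -96)
d = 0
Z = -8 (Z = -7 - 1*1 = -7 - 1 = -8)
c(I) = 10 - 12*I (c(I) = 2 - (-8 + 12*I) = 2 + (8 - 12*I) = 10 - 12*I)
d/c(l) = 0/(10 - 12*(-96)) = 0/(10 + 1152) = 0/1162 = 0*(1/1162) = 0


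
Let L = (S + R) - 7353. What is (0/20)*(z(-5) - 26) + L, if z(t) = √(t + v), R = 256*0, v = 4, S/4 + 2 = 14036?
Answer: 48783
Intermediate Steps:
S = 56136 (S = -8 + 4*14036 = -8 + 56144 = 56136)
R = 0
z(t) = √(4 + t) (z(t) = √(t + 4) = √(4 + t))
L = 48783 (L = (56136 + 0) - 7353 = 56136 - 7353 = 48783)
(0/20)*(z(-5) - 26) + L = (0/20)*(√(4 - 5) - 26) + 48783 = (0*(1/20))*(√(-1) - 26) + 48783 = 0*(I - 26) + 48783 = 0*(-26 + I) + 48783 = 0 + 48783 = 48783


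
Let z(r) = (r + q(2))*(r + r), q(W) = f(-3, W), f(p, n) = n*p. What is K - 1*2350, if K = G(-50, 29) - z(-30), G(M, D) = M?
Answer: -4560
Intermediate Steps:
q(W) = -3*W (q(W) = W*(-3) = -3*W)
z(r) = 2*r*(-6 + r) (z(r) = (r - 3*2)*(r + r) = (r - 6)*(2*r) = (-6 + r)*(2*r) = 2*r*(-6 + r))
K = -2210 (K = -50 - 2*(-30)*(-6 - 30) = -50 - 2*(-30)*(-36) = -50 - 1*2160 = -50 - 2160 = -2210)
K - 1*2350 = -2210 - 1*2350 = -2210 - 2350 = -4560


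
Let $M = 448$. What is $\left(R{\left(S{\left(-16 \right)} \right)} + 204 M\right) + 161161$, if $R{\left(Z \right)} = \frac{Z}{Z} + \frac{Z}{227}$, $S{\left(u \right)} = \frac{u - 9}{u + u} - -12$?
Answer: $\frac{1834552665}{7264} \approx 2.5255 \cdot 10^{5}$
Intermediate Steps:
$S{\left(u \right)} = 12 + \frac{-9 + u}{2 u}$ ($S{\left(u \right)} = \frac{-9 + u}{2 u} + 12 = 12 + \frac{-9 + u}{2 u}$)
$R{\left(Z \right)} = 1 + \frac{Z}{227}$ ($R{\left(Z \right)} = 1 + Z \frac{1}{227} = 1 + \frac{Z}{227}$)
$\left(R{\left(S{\left(-16 \right)} \right)} + 204 M\right) + 161161 = \left(\left(1 + \frac{\frac{1}{2} \frac{1}{-16} \left(-9 + 25 \left(-16\right)\right)}{227}\right) + 204 \cdot 448\right) + 161161 = \left(\left(1 + \frac{\frac{1}{2} \left(- \frac{1}{16}\right) \left(-9 - 400\right)}{227}\right) + 91392\right) + 161161 = \left(\left(1 + \frac{\frac{1}{2} \left(- \frac{1}{16}\right) \left(-409\right)}{227}\right) + 91392\right) + 161161 = \left(\left(1 + \frac{1}{227} \cdot \frac{409}{32}\right) + 91392\right) + 161161 = \left(\left(1 + \frac{409}{7264}\right) + 91392\right) + 161161 = \left(\frac{7673}{7264} + 91392\right) + 161161 = \frac{663879161}{7264} + 161161 = \frac{1834552665}{7264}$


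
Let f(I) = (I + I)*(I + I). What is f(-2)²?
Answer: 256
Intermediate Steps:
f(I) = 4*I² (f(I) = (2*I)*(2*I) = 4*I²)
f(-2)² = (4*(-2)²)² = (4*4)² = 16² = 256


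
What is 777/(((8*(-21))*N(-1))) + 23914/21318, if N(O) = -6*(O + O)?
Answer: 7611/10336 ≈ 0.73636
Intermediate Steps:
N(O) = -12*O
777/(((8*(-21))*N(-1))) + 23914/21318 = 777/(((8*(-21))*(-12*(-1)))) + 23914/21318 = 777/((-168*12)) + 23914*(1/21318) = 777/(-2016) + 1087/969 = 777*(-1/2016) + 1087/969 = -37/96 + 1087/969 = 7611/10336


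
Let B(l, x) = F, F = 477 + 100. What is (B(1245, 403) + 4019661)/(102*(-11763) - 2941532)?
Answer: -2010119/2070679 ≈ -0.97075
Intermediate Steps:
F = 577
B(l, x) = 577
(B(1245, 403) + 4019661)/(102*(-11763) - 2941532) = (577 + 4019661)/(102*(-11763) - 2941532) = 4020238/(-1199826 - 2941532) = 4020238/(-4141358) = 4020238*(-1/4141358) = -2010119/2070679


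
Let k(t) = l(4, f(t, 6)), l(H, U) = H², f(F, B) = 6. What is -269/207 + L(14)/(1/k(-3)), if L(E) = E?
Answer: 46099/207 ≈ 222.70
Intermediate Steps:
k(t) = 16 (k(t) = 4² = 16)
-269/207 + L(14)/(1/k(-3)) = -269/207 + 14/(1/16) = -269*1/207 + 14/(1/16) = -269/207 + 14*16 = -269/207 + 224 = 46099/207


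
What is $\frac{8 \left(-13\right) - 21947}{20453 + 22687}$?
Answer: $- \frac{22051}{43140} \approx -0.51115$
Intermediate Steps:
$\frac{8 \left(-13\right) - 21947}{20453 + 22687} = \frac{-104 - 21947}{43140} = \left(-22051\right) \frac{1}{43140} = - \frac{22051}{43140}$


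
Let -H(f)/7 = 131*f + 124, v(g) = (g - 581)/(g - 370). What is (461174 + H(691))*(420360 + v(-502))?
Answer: -63539010775023/872 ≈ -7.2866e+10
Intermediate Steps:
v(g) = (-581 + g)/(-370 + g)
H(f) = -868 - 917*f (H(f) = -7*(131*f + 124) = -7*(124 + 131*f) = -868 - 917*f)
(461174 + H(691))*(420360 + v(-502)) = (461174 + (-868 - 917*691))*(420360 + (-581 - 502)/(-370 - 502)) = (461174 + (-868 - 633647))*(420360 - 1083/(-872)) = (461174 - 634515)*(420360 - 1/872*(-1083)) = -173341*(420360 + 1083/872) = -173341*366555003/872 = -63539010775023/872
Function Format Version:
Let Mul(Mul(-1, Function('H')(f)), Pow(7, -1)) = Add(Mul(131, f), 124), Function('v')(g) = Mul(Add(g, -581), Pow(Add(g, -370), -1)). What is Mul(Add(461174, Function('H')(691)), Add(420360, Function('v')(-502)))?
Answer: Rational(-63539010775023, 872) ≈ -7.2866e+10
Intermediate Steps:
Function('v')(g) = Mul(Pow(Add(-370, g), -1), Add(-581, g)) (Function('v')(g) = Mul(Add(-581, g), Pow(Add(-370, g), -1)) = Mul(Pow(Add(-370, g), -1), Add(-581, g)))
Function('H')(f) = Add(-868, Mul(-917, f)) (Function('H')(f) = Mul(-7, Add(Mul(131, f), 124)) = Mul(-7, Add(124, Mul(131, f))) = Add(-868, Mul(-917, f)))
Mul(Add(461174, Function('H')(691)), Add(420360, Function('v')(-502))) = Mul(Add(461174, Add(-868, Mul(-917, 691))), Add(420360, Mul(Pow(Add(-370, -502), -1), Add(-581, -502)))) = Mul(Add(461174, Add(-868, -633647)), Add(420360, Mul(Pow(-872, -1), -1083))) = Mul(Add(461174, -634515), Add(420360, Mul(Rational(-1, 872), -1083))) = Mul(-173341, Add(420360, Rational(1083, 872))) = Mul(-173341, Rational(366555003, 872)) = Rational(-63539010775023, 872)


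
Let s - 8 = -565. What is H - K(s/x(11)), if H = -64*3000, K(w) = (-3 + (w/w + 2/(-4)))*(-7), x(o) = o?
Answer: -384035/2 ≈ -1.9202e+5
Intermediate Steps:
s = -557 (s = 8 - 565 = -557)
K(w) = 35/2 (K(w) = (-3 + (1 + 2*(-1/4)))*(-7) = (-3 + (1 - 1/2))*(-7) = (-3 + 1/2)*(-7) = -5/2*(-7) = 35/2)
H = -192000
H - K(s/x(11)) = -192000 - 1*35/2 = -192000 - 35/2 = -384035/2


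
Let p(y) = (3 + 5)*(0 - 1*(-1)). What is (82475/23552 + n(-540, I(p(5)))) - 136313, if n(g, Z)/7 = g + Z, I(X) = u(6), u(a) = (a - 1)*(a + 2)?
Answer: -3292793301/23552 ≈ -1.3981e+5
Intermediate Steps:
u(a) = (-1 + a)*(2 + a)
p(y) = 8 (p(y) = 8*(0 + 1) = 8*1 = 8)
I(X) = 40 (I(X) = -2 + 6 + 6² = -2 + 6 + 36 = 40)
n(g, Z) = 7*Z + 7*g (n(g, Z) = 7*(g + Z) = 7*(Z + g) = 7*Z + 7*g)
(82475/23552 + n(-540, I(p(5)))) - 136313 = (82475/23552 + (7*40 + 7*(-540))) - 136313 = (82475*(1/23552) + (280 - 3780)) - 136313 = (82475/23552 - 3500) - 136313 = -82349525/23552 - 136313 = -3292793301/23552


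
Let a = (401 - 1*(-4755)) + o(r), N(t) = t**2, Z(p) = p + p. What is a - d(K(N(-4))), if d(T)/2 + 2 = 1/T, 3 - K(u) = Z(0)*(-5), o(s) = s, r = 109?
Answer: 15805/3 ≈ 5268.3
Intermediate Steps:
Z(p) = 2*p
K(u) = 3 (K(u) = 3 - 2*0*(-5) = 3 - 0*(-5) = 3 - 1*0 = 3 + 0 = 3)
a = 5265 (a = (401 - 1*(-4755)) + 109 = (401 + 4755) + 109 = 5156 + 109 = 5265)
d(T) = -4 + 2/T
a - d(K(N(-4))) = 5265 - (-4 + 2/3) = 5265 - 1*(-10/3) = 5265 + 10/3 = 15805/3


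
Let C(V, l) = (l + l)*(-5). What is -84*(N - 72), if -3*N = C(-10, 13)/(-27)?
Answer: 166936/27 ≈ 6182.8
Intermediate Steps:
C(V, l) = -10*l (C(V, l) = (2*l)*(-5) = -10*l)
N = -130/81 (N = -(-10*13)/(3*(-27)) = -(-130)*(-1)/(3*27) = -1/3*130/27 = -130/81 ≈ -1.6049)
-84*(N - 72) = -84*(-130/81 - 72) = -84*(-5962/81) = 166936/27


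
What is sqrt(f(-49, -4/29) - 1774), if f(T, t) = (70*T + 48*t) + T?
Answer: I*sqrt(4423341)/29 ≈ 72.523*I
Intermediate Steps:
f(T, t) = 48*t + 71*T (f(T, t) = (48*t + 70*T) + T = 48*t + 71*T)
sqrt(f(-49, -4/29) - 1774) = sqrt((48*(-4/29) + 71*(-49)) - 1774) = sqrt((48*(-4*1/29) - 3479) - 1774) = sqrt((48*(-4/29) - 3479) - 1774) = sqrt((-192/29 - 3479) - 1774) = sqrt(-101083/29 - 1774) = sqrt(-152529/29) = I*sqrt(4423341)/29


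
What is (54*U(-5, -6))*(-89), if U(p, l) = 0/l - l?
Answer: -28836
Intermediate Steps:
U(p, l) = -l (U(p, l) = 0 - l = -l)
(54*U(-5, -6))*(-89) = (54*(-1*(-6)))*(-89) = (54*6)*(-89) = 324*(-89) = -28836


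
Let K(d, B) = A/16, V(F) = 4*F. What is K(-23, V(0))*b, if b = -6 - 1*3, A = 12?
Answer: -27/4 ≈ -6.7500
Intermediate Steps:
b = -9 (b = -6 - 3 = -9)
K(d, B) = 3/4 (K(d, B) = 12/16 = 12*(1/16) = 3/4)
K(-23, V(0))*b = (3/4)*(-9) = -27/4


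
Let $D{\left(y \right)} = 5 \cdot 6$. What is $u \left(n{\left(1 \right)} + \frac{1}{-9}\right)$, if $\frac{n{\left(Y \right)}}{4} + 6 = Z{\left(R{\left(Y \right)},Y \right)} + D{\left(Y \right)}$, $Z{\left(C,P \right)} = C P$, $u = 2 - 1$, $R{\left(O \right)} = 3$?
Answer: $\frac{971}{9} \approx 107.89$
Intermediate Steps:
$D{\left(y \right)} = 30$
$u = 1$ ($u = 2 - 1 = 1$)
$n{\left(Y \right)} = 96 + 12 Y$ ($n{\left(Y \right)} = -24 + 4 \left(3 Y + 30\right) = -24 + 4 \left(30 + 3 Y\right) = -24 + \left(120 + 12 Y\right) = 96 + 12 Y$)
$u \left(n{\left(1 \right)} + \frac{1}{-9}\right) = 1 \left(\left(96 + 12 \cdot 1\right) + \frac{1}{-9}\right) = 1 \left(\left(96 + 12\right) - \frac{1}{9}\right) = 1 \left(108 - \frac{1}{9}\right) = 1 \cdot \frac{971}{9} = \frac{971}{9}$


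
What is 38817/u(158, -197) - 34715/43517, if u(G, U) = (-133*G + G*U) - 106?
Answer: -3502919279/2273589182 ≈ -1.5407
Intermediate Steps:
u(G, U) = -106 - 133*G + G*U
38817/u(158, -197) - 34715/43517 = 38817/(-106 - 133*158 + 158*(-197)) - 34715/43517 = 38817/(-106 - 21014 - 31126) - 34715*1/43517 = 38817/(-52246) - 34715/43517 = 38817*(-1/52246) - 34715/43517 = -38817/52246 - 34715/43517 = -3502919279/2273589182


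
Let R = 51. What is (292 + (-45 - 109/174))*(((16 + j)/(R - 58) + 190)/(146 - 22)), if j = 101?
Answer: 52000097/151032 ≈ 344.30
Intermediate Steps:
(292 + (-45 - 109/174))*(((16 + j)/(R - 58) + 190)/(146 - 22)) = (292 + (-45 - 109/174))*(((16 + 101)/(51 - 58) + 190)/(146 - 22)) = (292 + (-45 - 109*1/174))*((117/(-7) + 190)/124) = (292 + (-45 - 109/174))*((117*(-1/7) + 190)*(1/124)) = (292 - 7939/174)*((-117/7 + 190)*(1/124)) = 42869*((1213/7)*(1/124))/174 = (42869/174)*(1213/868) = 52000097/151032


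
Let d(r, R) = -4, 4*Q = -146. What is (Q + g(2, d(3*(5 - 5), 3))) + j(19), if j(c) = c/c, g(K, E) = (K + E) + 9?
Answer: -57/2 ≈ -28.500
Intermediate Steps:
Q = -73/2 (Q = (¼)*(-146) = -73/2 ≈ -36.500)
g(K, E) = 9 + E + K (g(K, E) = (E + K) + 9 = 9 + E + K)
j(c) = 1
(Q + g(2, d(3*(5 - 5), 3))) + j(19) = (-73/2 + (9 - 4 + 2)) + 1 = (-73/2 + 7) + 1 = -59/2 + 1 = -57/2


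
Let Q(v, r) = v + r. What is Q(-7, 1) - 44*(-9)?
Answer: 390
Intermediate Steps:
Q(v, r) = r + v
Q(-7, 1) - 44*(-9) = (1 - 7) - 44*(-9) = -6 + 396 = 390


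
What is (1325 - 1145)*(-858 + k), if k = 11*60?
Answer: -35640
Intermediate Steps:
k = 660
(1325 - 1145)*(-858 + k) = (1325 - 1145)*(-858 + 660) = 180*(-198) = -35640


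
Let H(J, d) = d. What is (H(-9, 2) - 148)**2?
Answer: 21316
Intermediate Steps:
(H(-9, 2) - 148)**2 = (2 - 148)**2 = (-146)**2 = 21316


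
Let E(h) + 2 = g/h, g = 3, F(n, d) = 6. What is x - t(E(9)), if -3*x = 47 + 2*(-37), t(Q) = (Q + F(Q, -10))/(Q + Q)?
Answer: 103/10 ≈ 10.300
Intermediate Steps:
E(h) = -2 + 3/h
t(Q) = (6 + Q)/(2*Q) (t(Q) = (Q + 6)/(Q + Q) = (6 + Q)/((2*Q)) = (6 + Q)*(1/(2*Q)) = (6 + Q)/(2*Q))
x = 9 (x = -(47 + 2*(-37))/3 = -(47 - 74)/3 = -⅓*(-27) = 9)
x - t(E(9)) = 9 - (6 + (-2 + 3/9))/(2*(-2 + 3/9)) = 9 - (6 + (-2 + 3*(⅑)))/(2*(-2 + 3*(⅑))) = 9 - (6 + (-2 + ⅓))/(2*(-2 + ⅓)) = 9 - (6 - 5/3)/(2*(-5/3)) = 9 - (-3)*13/(2*5*3) = 9 - 1*(-13/10) = 9 + 13/10 = 103/10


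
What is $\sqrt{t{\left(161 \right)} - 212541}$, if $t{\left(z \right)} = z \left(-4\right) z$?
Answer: $5 i \sqrt{12649} \approx 562.34 i$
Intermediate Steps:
$t{\left(z \right)} = - 4 z^{2}$ ($t{\left(z \right)} = - 4 z z = - 4 z^{2}$)
$\sqrt{t{\left(161 \right)} - 212541} = \sqrt{- 4 \cdot 161^{2} - 212541} = \sqrt{\left(-4\right) 25921 - 212541} = \sqrt{-103684 - 212541} = \sqrt{-316225} = 5 i \sqrt{12649}$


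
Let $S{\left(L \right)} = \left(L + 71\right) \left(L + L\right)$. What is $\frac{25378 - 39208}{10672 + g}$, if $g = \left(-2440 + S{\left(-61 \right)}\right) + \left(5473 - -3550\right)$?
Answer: $- \frac{922}{1069} \approx -0.86249$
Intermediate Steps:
$S{\left(L \right)} = 2 L \left(71 + L\right)$ ($S{\left(L \right)} = \left(71 + L\right) 2 L = 2 L \left(71 + L\right)$)
$g = 5363$ ($g = \left(-2440 + 2 \left(-61\right) \left(71 - 61\right)\right) + \left(5473 - -3550\right) = \left(-2440 + 2 \left(-61\right) 10\right) + \left(5473 + 3550\right) = \left(-2440 - 1220\right) + 9023 = -3660 + 9023 = 5363$)
$\frac{25378 - 39208}{10672 + g} = \frac{25378 - 39208}{10672 + 5363} = - \frac{13830}{16035} = \left(-13830\right) \frac{1}{16035} = - \frac{922}{1069}$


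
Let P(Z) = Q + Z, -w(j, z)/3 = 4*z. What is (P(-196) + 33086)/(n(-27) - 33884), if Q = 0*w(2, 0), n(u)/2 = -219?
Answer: -16445/17161 ≈ -0.95828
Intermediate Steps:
n(u) = -438 (n(u) = 2*(-219) = -438)
w(j, z) = -12*z
Q = 0 (Q = 0*(-12*0) = 0*0 = 0)
P(Z) = Z (P(Z) = 0 + Z = Z)
(P(-196) + 33086)/(n(-27) - 33884) = (-196 + 33086)/(-438 - 33884) = 32890/(-34322) = 32890*(-1/34322) = -16445/17161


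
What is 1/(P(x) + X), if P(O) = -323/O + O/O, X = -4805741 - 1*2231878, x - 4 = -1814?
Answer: -1810/12738088257 ≈ -1.4209e-7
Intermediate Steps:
x = -1810 (x = 4 - 1814 = -1810)
X = -7037619 (X = -4805741 - 2231878 = -7037619)
P(O) = 1 - 323/O (P(O) = -323/O + 1 = 1 - 323/O)
1/(P(x) + X) = 1/((-323 - 1810)/(-1810) - 7037619) = 1/(-1/1810*(-2133) - 7037619) = 1/(2133/1810 - 7037619) = 1/(-12738088257/1810) = -1810/12738088257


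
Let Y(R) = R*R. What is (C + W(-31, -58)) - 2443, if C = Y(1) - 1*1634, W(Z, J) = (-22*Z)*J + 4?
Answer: -43628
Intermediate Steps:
Y(R) = R²
W(Z, J) = 4 - 22*J*Z (W(Z, J) = -22*J*Z + 4 = 4 - 22*J*Z)
C = -1633 (C = 1² - 1*1634 = 1 - 1634 = -1633)
(C + W(-31, -58)) - 2443 = (-1633 + (4 - 22*(-58)*(-31))) - 2443 = (-1633 + (4 - 39556)) - 2443 = (-1633 - 39552) - 2443 = -41185 - 2443 = -43628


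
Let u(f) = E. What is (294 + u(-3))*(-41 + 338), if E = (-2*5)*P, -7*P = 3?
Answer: 620136/7 ≈ 88591.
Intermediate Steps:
P = -3/7 (P = -⅐*3 = -3/7 ≈ -0.42857)
E = 30/7 (E = -2*5*(-3/7) = -10*(-3/7) = 30/7 ≈ 4.2857)
u(f) = 30/7
(294 + u(-3))*(-41 + 338) = (294 + 30/7)*(-41 + 338) = (2088/7)*297 = 620136/7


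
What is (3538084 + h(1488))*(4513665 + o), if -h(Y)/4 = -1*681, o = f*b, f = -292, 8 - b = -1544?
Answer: 14377383608648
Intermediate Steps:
b = 1552 (b = 8 - 1*(-1544) = 8 + 1544 = 1552)
o = -453184 (o = -292*1552 = -453184)
h(Y) = 2724 (h(Y) = -(-4)*681 = -4*(-681) = 2724)
(3538084 + h(1488))*(4513665 + o) = (3538084 + 2724)*(4513665 - 453184) = 3540808*4060481 = 14377383608648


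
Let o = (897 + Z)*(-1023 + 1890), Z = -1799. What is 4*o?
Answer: -3128136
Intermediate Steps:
o = -782034 (o = (897 - 1799)*(-1023 + 1890) = -902*867 = -782034)
4*o = 4*(-782034) = -3128136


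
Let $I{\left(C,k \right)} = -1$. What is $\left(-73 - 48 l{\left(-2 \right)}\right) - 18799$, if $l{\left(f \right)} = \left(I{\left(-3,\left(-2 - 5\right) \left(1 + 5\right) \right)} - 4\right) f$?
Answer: $-19352$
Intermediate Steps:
$l{\left(f \right)} = - 5 f$ ($l{\left(f \right)} = \left(-1 - 4\right) f = - 5 f$)
$\left(-73 - 48 l{\left(-2 \right)}\right) - 18799 = \left(-73 - 48 \left(\left(-5\right) \left(-2\right)\right)\right) - 18799 = \left(-73 - 480\right) - 18799 = -553 - 18799 = -19352$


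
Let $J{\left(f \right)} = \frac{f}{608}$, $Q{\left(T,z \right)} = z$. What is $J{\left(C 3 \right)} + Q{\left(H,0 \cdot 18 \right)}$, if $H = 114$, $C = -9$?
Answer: $- \frac{27}{608} \approx -0.044408$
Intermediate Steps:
$J{\left(f \right)} = \frac{f}{608}$ ($J{\left(f \right)} = f \frac{1}{608} = \frac{f}{608}$)
$J{\left(C 3 \right)} + Q{\left(H,0 \cdot 18 \right)} = \frac{\left(-9\right) 3}{608} + 0 \cdot 18 = \frac{1}{608} \left(-27\right) + 0 = - \frac{27}{608} + 0 = - \frac{27}{608}$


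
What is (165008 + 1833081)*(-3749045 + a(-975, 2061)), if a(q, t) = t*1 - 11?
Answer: -7486829492555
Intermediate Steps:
a(q, t) = -11 + t (a(q, t) = t - 11 = -11 + t)
(165008 + 1833081)*(-3749045 + a(-975, 2061)) = (165008 + 1833081)*(-3749045 + (-11 + 2061)) = 1998089*(-3749045 + 2050) = 1998089*(-3746995) = -7486829492555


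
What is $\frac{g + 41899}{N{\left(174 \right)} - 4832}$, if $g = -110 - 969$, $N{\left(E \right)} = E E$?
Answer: $\frac{10205}{6361} \approx 1.6043$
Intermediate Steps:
$N{\left(E \right)} = E^{2}$
$g = -1079$ ($g = -110 - 969 = -1079$)
$\frac{g + 41899}{N{\left(174 \right)} - 4832} = \frac{-1079 + 41899}{174^{2} - 4832} = \frac{40820}{30276 - 4832} = \frac{40820}{25444} = 40820 \cdot \frac{1}{25444} = \frac{10205}{6361}$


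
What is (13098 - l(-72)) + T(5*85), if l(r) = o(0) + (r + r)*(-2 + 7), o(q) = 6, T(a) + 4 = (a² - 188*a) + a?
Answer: 114958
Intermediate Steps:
T(a) = -4 + a² - 187*a (T(a) = -4 + ((a² - 188*a) + a) = -4 + (a² - 187*a) = -4 + a² - 187*a)
l(r) = 6 + 10*r (l(r) = 6 + (r + r)*(-2 + 7) = 6 + (2*r)*5 = 6 + 10*r)
(13098 - l(-72)) + T(5*85) = (13098 - (6 + 10*(-72))) + (-4 + (5*85)² - 935*85) = (13098 - (6 - 720)) + (-4 + 425² - 187*425) = (13098 - 1*(-714)) + (-4 + 180625 - 79475) = (13098 + 714) + 101146 = 13812 + 101146 = 114958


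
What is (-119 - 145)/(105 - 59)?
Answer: -132/23 ≈ -5.7391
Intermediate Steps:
(-119 - 145)/(105 - 59) = -264/46 = (1/46)*(-264) = -132/23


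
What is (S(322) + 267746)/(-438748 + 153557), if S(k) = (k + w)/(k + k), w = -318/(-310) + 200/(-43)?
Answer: -1149237567927/1224113921660 ≈ -0.93883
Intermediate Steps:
w = -24163/6665 (w = -318*(-1/310) + 200*(-1/43) = 159/155 - 200/43 = -24163/6665 ≈ -3.6254)
S(k) = (-24163/6665 + k)/(2*k) (S(k) = (k - 24163/6665)/(k + k) = (-24163/6665 + k)/((2*k)) = (-24163/6665 + k)*(1/(2*k)) = (-24163/6665 + k)/(2*k))
(S(322) + 267746)/(-438748 + 153557) = ((1/13330)*(-24163 + 6665*322)/322 + 267746)/(-438748 + 153557) = ((1/13330)*(1/322)*(-24163 + 2146130) + 267746)/(-285191) = ((1/13330)*(1/322)*2121967 + 267746)*(-1/285191) = (2121967/4292260 + 267746)*(-1/285191) = (1149237567927/4292260)*(-1/285191) = -1149237567927/1224113921660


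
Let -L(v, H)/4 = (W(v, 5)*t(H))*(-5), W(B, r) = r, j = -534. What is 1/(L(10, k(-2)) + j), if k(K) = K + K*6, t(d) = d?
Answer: -1/1934 ≈ -0.00051706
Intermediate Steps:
k(K) = 7*K (k(K) = K + 6*K = 7*K)
L(v, H) = 100*H (L(v, H) = -4*5*H*(-5) = -(-100)*H = 100*H)
1/(L(10, k(-2)) + j) = 1/(100*(7*(-2)) - 534) = 1/(100*(-14) - 534) = 1/(-1400 - 534) = 1/(-1934) = -1/1934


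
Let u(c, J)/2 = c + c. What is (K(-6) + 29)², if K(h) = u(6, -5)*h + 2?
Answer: 12769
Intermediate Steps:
u(c, J) = 4*c (u(c, J) = 2*(c + c) = 2*(2*c) = 4*c)
K(h) = 2 + 24*h (K(h) = (4*6)*h + 2 = 24*h + 2 = 2 + 24*h)
(K(-6) + 29)² = ((2 + 24*(-6)) + 29)² = ((2 - 144) + 29)² = (-142 + 29)² = (-113)² = 12769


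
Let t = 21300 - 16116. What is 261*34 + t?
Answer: 14058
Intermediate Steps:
t = 5184
261*34 + t = 261*34 + 5184 = 8874 + 5184 = 14058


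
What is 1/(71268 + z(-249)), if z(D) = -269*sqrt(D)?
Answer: 23756/1699048571 + 269*I*sqrt(249)/5097145713 ≈ 1.3982e-5 + 8.3277e-7*I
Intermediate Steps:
1/(71268 + z(-249)) = 1/(71268 - 269*I*sqrt(249))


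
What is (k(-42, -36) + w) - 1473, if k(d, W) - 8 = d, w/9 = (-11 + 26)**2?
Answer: 518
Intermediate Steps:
w = 2025 (w = 9*(-11 + 26)**2 = 9*15**2 = 9*225 = 2025)
k(d, W) = 8 + d
(k(-42, -36) + w) - 1473 = ((8 - 42) + 2025) - 1473 = (-34 + 2025) - 1473 = 1991 - 1473 = 518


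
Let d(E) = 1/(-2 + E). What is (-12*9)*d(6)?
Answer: -27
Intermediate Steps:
(-12*9)*d(6) = (-12*9)/(-2 + 6) = -108/4 = -108*¼ = -27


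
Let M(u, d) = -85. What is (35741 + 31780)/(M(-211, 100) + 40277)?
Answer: 67521/40192 ≈ 1.6800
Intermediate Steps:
(35741 + 31780)/(M(-211, 100) + 40277) = (35741 + 31780)/(-85 + 40277) = 67521/40192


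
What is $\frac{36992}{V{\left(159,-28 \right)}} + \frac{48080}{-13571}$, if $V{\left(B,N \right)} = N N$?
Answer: $\frac{29020232}{664979} \approx 43.641$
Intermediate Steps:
$V{\left(B,N \right)} = N^{2}$
$\frac{36992}{V{\left(159,-28 \right)}} + \frac{48080}{-13571} = \frac{36992}{\left(-28\right)^{2}} + \frac{48080}{-13571} = \frac{36992}{784} + 48080 \left(- \frac{1}{13571}\right) = 36992 \cdot \frac{1}{784} - \frac{48080}{13571} = \frac{2312}{49} - \frac{48080}{13571} = \frac{29020232}{664979}$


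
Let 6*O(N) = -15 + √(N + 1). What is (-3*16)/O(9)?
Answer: 864/43 + 288*√10/215 ≈ 24.329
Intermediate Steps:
O(N) = -5/2 + √(1 + N)/6 (O(N) = (-15 + √(N + 1))/6 = (-15 + √(1 + N))/6 = -5/2 + √(1 + N)/6)
(-3*16)/O(9) = (-3*16)/(-5/2 + √(1 + 9)/6) = -48/(-5/2 + √10/6)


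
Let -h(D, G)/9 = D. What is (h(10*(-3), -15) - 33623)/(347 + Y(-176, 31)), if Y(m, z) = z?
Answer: -33353/378 ≈ -88.235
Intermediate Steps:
h(D, G) = -9*D
(h(10*(-3), -15) - 33623)/(347 + Y(-176, 31)) = (-90*(-3) - 33623)/(347 + 31) = (-9*(-30) - 33623)/378 = (270 - 33623)*(1/378) = -33353*1/378 = -33353/378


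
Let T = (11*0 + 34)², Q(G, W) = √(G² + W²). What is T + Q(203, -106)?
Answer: 1156 + √52445 ≈ 1385.0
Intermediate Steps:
T = 1156 (T = (0 + 34)² = 34² = 1156)
T + Q(203, -106) = 1156 + √(203² + (-106)²) = 1156 + √(41209 + 11236) = 1156 + √52445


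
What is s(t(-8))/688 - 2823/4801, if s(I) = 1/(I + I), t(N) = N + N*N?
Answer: -217524287/369945856 ≈ -0.58799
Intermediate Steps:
t(N) = N + N**2
s(I) = 1/(2*I)
s(t(-8))/688 - 2823/4801 = (1/(2*((-8*(1 - 8)))))/688 - 2823/4801 = (1/(2*((-8*(-7)))))*(1/688) - 2823*1/4801 = ((1/2)/56)*(1/688) - 2823/4801 = ((1/2)*(1/56))*(1/688) - 2823/4801 = (1/112)*(1/688) - 2823/4801 = 1/77056 - 2823/4801 = -217524287/369945856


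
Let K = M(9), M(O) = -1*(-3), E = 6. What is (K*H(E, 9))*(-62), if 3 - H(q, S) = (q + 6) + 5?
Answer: 2604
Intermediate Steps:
M(O) = 3
H(q, S) = -8 - q (H(q, S) = 3 - ((q + 6) + 5) = 3 - ((6 + q) + 5) = 3 - (11 + q) = 3 + (-11 - q) = -8 - q)
K = 3
(K*H(E, 9))*(-62) = (3*(-8 - 1*6))*(-62) = (3*(-8 - 6))*(-62) = (3*(-14))*(-62) = -42*(-62) = 2604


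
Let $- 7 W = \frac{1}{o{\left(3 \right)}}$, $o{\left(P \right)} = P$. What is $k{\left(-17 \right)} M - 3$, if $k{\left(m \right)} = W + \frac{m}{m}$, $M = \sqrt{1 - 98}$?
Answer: $-3 + \frac{20 i \sqrt{97}}{21} \approx -3.0 + 9.3799 i$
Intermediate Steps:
$M = i \sqrt{97}$ ($M = \sqrt{-97} = i \sqrt{97} \approx 9.8489 i$)
$W = - \frac{1}{21}$ ($W = - \frac{1}{7 \cdot 3} = \left(- \frac{1}{7}\right) \frac{1}{3} = - \frac{1}{21} \approx -0.047619$)
$k{\left(m \right)} = \frac{20}{21}$ ($k{\left(m \right)} = - \frac{1}{21} + \frac{m}{m} = - \frac{1}{21} + 1 = \frac{20}{21}$)
$k{\left(-17 \right)} M - 3 = \frac{20 i \sqrt{97}}{21} - 3 = -3 + \frac{20 i \sqrt{97}}{21}$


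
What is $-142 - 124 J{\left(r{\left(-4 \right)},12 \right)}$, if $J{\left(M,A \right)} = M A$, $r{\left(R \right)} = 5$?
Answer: $-7582$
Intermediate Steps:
$J{\left(M,A \right)} = A M$
$-142 - 124 J{\left(r{\left(-4 \right)},12 \right)} = -142 - 124 \cdot 12 \cdot 5 = -142 - 7440 = -7582$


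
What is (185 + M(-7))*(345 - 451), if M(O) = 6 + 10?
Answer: -21306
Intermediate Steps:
M(O) = 16
(185 + M(-7))*(345 - 451) = (185 + 16)*(345 - 451) = 201*(-106) = -21306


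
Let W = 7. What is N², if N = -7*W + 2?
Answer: 2209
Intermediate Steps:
N = -47 (N = -7*7 + 2 = -49 + 2 = -47)
N² = (-47)² = 2209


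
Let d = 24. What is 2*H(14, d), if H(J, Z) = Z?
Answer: 48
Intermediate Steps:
2*H(14, d) = 2*24 = 48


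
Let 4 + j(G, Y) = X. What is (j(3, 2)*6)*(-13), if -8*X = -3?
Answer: 1131/4 ≈ 282.75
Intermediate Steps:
X = 3/8 (X = -⅛*(-3) = 3/8 ≈ 0.37500)
j(G, Y) = -29/8 (j(G, Y) = -4 + 3/8 = -29/8)
(j(3, 2)*6)*(-13) = -29/8*6*(-13) = -87/4*(-13) = 1131/4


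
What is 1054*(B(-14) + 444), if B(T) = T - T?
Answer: 467976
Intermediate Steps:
B(T) = 0
1054*(B(-14) + 444) = 1054*(0 + 444) = 1054*444 = 467976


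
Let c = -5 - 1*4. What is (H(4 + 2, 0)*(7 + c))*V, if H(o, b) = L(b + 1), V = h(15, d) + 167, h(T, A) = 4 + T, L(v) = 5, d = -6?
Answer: -1860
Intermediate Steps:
c = -9 (c = -5 - 4 = -9)
V = 186 (V = (4 + 15) + 167 = 19 + 167 = 186)
H(o, b) = 5
(H(4 + 2, 0)*(7 + c))*V = (5*(7 - 9))*186 = (5*(-2))*186 = -10*186 = -1860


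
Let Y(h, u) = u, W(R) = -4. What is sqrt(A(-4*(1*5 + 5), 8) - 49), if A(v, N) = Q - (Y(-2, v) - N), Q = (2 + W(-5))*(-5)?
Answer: 3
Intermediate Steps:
Q = 10 (Q = (2 - 4)*(-5) = -2*(-5) = 10)
A(v, N) = 10 + N - v (A(v, N) = 10 - (v - N) = 10 + (N - v) = 10 + N - v)
sqrt(A(-4*(1*5 + 5), 8) - 49) = sqrt((10 + 8 - (-4)*(1*5 + 5)) - 49) = sqrt((10 + 8 - (-4)*(5 + 5)) - 49) = sqrt((10 + 8 - (-4)*10) - 49) = sqrt((10 + 8 - 1*(-40)) - 49) = sqrt((10 + 8 + 40) - 49) = sqrt(58 - 49) = sqrt(9) = 3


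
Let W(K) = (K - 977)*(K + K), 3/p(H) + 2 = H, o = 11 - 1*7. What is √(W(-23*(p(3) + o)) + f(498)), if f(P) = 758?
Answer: √367194 ≈ 605.96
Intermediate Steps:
o = 4 (o = 11 - 7 = 4)
p(H) = 3/(-2 + H)
W(K) = 2*K*(-977 + K) (W(K) = (-977 + K)*(2*K) = 2*K*(-977 + K))
√(W(-23*(p(3) + o)) + f(498)) = √(2*(-23*(3/(-2 + 3) + 4))*(-977 - 23*(3/(-2 + 3) + 4)) + 758) = √(2*(-23*(3/1 + 4))*(-977 - 23*(3/1 + 4)) + 758) = √(2*(-23*(3*1 + 4))*(-977 - 23*(3*1 + 4)) + 758) = √(2*(-23*(3 + 4))*(-977 - 23*(3 + 4)) + 758) = √(2*(-23*7)*(-977 - 23*7) + 758) = √(2*(-161)*(-977 - 161) + 758) = √(2*(-161)*(-1138) + 758) = √(366436 + 758) = √367194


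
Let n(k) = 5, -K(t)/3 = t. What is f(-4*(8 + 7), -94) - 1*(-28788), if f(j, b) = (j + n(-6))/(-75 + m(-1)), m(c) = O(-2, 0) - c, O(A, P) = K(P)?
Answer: 2130367/74 ≈ 28789.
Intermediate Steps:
K(t) = -3*t
O(A, P) = -3*P
m(c) = -c (m(c) = -3*0 - c = 0 - c = -c)
f(j, b) = -5/74 - j/74 (f(j, b) = (j + 5)/(-75 - 1*(-1)) = (5 + j)/(-75 + 1) = (5 + j)/(-74) = (5 + j)*(-1/74) = -5/74 - j/74)
f(-4*(8 + 7), -94) - 1*(-28788) = (-5/74 - (-2)*(8 + 7)/37) - 1*(-28788) = (-5/74 - (-2)*15/37) + 28788 = (-5/74 - 1/74*(-60)) + 28788 = (-5/74 + 30/37) + 28788 = 55/74 + 28788 = 2130367/74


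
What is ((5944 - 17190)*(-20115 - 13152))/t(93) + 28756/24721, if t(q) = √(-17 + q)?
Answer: 28756/24721 + 187060341*√19/19 ≈ 4.2915e+7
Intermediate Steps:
((5944 - 17190)*(-20115 - 13152))/t(93) + 28756/24721 = ((5944 - 17190)*(-20115 - 13152))/(√(-17 + 93)) + 28756/24721 = (-11246*(-33267))/(√76) + 28756*(1/24721) = 374120682/((2*√19)) + 28756/24721 = 374120682*(√19/38) + 28756/24721 = 187060341*√19/19 + 28756/24721 = 28756/24721 + 187060341*√19/19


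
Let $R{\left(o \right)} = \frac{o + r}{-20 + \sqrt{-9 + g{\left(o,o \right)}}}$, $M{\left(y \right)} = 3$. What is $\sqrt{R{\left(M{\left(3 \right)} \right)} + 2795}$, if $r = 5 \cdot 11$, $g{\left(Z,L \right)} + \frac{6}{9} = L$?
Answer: $\sqrt{\frac{83763 - 2795 i \sqrt{15}}{30 - i \sqrt{15}}} \approx 52.841 - 0.0035 i$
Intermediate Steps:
$g{\left(Z,L \right)} = - \frac{2}{3} + L$
$r = 55$
$R{\left(o \right)} = \frac{55 + o}{-20 + \sqrt{- \frac{29}{3} + o}}$ ($R{\left(o \right)} = \frac{o + 55}{-20 + \sqrt{-9 + \left(- \frac{2}{3} + o\right)}} = \frac{55 + o}{-20 + \sqrt{- \frac{29}{3} + o}}$)
$\sqrt{R{\left(M{\left(3 \right)} \right)} + 2795} = \sqrt{\frac{3 \left(55 + 3\right)}{-60 + \sqrt{3} \sqrt{-29 + 3 \cdot 3}} + 2795} = \sqrt{3 \frac{1}{-60 + \sqrt{3} \sqrt{-29 + 9}} \cdot 58 + 2795} = \sqrt{3 \frac{1}{-60 + \sqrt{3} \sqrt{-20}} \cdot 58 + 2795} = \sqrt{3 \frac{1}{-60 + \sqrt{3} \cdot 2 i \sqrt{5}} \cdot 58 + 2795} = \sqrt{3 \frac{1}{-60 + 2 i \sqrt{15}} \cdot 58 + 2795} = \sqrt{\frac{174}{-60 + 2 i \sqrt{15}} + 2795} = \sqrt{2795 + \frac{174}{-60 + 2 i \sqrt{15}}}$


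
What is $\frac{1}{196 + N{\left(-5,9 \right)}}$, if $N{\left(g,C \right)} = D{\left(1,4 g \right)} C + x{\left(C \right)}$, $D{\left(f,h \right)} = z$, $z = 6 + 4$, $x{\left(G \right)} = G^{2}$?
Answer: $\frac{1}{367} \approx 0.0027248$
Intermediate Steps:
$z = 10$
$D{\left(f,h \right)} = 10$
$N{\left(g,C \right)} = C^{2} + 10 C$ ($N{\left(g,C \right)} = 10 C + C^{2} = C^{2} + 10 C$)
$\frac{1}{196 + N{\left(-5,9 \right)}} = \frac{1}{196 + 9 \left(10 + 9\right)} = \frac{1}{196 + 9 \cdot 19} = \frac{1}{196 + 171} = \frac{1}{367}$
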